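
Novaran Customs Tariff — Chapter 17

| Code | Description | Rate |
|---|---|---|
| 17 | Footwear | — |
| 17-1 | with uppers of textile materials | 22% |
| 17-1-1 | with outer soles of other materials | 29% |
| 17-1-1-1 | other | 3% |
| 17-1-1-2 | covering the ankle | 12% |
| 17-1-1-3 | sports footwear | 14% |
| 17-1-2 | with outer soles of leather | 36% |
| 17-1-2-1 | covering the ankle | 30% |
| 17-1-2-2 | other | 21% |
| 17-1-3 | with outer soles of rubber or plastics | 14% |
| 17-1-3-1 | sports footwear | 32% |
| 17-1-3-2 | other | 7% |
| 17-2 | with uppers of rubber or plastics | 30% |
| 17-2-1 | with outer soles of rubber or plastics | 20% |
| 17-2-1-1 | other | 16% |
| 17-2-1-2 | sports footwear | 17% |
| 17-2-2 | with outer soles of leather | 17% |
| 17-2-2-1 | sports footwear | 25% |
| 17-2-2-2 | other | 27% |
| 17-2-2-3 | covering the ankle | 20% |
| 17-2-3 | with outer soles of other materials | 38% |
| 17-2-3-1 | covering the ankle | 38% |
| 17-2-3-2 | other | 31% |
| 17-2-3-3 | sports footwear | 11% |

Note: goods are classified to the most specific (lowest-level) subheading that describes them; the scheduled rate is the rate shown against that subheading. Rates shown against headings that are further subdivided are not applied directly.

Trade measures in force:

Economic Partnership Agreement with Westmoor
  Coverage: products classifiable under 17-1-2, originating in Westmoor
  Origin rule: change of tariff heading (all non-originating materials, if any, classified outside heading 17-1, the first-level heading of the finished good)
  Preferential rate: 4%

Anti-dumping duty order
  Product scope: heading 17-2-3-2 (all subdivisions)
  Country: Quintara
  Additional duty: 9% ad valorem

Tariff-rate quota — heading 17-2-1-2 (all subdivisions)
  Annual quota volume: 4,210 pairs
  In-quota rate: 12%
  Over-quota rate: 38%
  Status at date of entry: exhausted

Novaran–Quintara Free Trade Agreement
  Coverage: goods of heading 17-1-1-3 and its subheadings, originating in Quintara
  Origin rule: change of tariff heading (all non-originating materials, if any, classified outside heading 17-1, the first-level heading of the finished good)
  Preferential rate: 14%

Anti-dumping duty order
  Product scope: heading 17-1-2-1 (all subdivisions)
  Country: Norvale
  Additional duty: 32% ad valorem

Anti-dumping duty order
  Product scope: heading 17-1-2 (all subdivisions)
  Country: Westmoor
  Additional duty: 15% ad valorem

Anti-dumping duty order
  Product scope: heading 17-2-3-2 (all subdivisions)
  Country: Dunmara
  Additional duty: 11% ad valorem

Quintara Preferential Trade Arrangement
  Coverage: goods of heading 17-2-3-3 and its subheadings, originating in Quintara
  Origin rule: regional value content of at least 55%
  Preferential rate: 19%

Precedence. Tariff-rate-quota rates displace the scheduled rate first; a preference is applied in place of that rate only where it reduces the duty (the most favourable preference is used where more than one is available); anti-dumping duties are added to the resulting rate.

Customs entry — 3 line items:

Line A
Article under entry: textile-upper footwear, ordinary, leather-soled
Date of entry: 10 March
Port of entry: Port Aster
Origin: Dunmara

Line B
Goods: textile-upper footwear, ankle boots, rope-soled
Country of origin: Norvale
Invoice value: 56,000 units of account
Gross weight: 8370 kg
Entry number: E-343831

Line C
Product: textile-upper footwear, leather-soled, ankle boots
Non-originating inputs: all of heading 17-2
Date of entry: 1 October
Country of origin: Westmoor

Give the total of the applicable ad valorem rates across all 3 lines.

52%

Line A: textile-upper → 17-1; leather-soled → 17-1-2; ordinary → 17-1-2-2. Scheduled 21%. No special measure applies. → 21%.
Line B: textile-upper → 17-1; rope-soled → 17-1-1; ankle boots → 17-1-1-2. Scheduled 12%. No special measure applies. → 12%.
Line C: textile-upper → 17-1; leather-soled → 17-1-2; ankle boots → 17-1-2-1. Scheduled 30%. Westmoor agreement on 17-1-2: CTH met → 4% available; preferential 4%; anti-dumping (Westmoor, 17-1-2): +15%; total 4% + 15% = 19%. → 19%.
Sum: 21% + 12% + 19% = 52%.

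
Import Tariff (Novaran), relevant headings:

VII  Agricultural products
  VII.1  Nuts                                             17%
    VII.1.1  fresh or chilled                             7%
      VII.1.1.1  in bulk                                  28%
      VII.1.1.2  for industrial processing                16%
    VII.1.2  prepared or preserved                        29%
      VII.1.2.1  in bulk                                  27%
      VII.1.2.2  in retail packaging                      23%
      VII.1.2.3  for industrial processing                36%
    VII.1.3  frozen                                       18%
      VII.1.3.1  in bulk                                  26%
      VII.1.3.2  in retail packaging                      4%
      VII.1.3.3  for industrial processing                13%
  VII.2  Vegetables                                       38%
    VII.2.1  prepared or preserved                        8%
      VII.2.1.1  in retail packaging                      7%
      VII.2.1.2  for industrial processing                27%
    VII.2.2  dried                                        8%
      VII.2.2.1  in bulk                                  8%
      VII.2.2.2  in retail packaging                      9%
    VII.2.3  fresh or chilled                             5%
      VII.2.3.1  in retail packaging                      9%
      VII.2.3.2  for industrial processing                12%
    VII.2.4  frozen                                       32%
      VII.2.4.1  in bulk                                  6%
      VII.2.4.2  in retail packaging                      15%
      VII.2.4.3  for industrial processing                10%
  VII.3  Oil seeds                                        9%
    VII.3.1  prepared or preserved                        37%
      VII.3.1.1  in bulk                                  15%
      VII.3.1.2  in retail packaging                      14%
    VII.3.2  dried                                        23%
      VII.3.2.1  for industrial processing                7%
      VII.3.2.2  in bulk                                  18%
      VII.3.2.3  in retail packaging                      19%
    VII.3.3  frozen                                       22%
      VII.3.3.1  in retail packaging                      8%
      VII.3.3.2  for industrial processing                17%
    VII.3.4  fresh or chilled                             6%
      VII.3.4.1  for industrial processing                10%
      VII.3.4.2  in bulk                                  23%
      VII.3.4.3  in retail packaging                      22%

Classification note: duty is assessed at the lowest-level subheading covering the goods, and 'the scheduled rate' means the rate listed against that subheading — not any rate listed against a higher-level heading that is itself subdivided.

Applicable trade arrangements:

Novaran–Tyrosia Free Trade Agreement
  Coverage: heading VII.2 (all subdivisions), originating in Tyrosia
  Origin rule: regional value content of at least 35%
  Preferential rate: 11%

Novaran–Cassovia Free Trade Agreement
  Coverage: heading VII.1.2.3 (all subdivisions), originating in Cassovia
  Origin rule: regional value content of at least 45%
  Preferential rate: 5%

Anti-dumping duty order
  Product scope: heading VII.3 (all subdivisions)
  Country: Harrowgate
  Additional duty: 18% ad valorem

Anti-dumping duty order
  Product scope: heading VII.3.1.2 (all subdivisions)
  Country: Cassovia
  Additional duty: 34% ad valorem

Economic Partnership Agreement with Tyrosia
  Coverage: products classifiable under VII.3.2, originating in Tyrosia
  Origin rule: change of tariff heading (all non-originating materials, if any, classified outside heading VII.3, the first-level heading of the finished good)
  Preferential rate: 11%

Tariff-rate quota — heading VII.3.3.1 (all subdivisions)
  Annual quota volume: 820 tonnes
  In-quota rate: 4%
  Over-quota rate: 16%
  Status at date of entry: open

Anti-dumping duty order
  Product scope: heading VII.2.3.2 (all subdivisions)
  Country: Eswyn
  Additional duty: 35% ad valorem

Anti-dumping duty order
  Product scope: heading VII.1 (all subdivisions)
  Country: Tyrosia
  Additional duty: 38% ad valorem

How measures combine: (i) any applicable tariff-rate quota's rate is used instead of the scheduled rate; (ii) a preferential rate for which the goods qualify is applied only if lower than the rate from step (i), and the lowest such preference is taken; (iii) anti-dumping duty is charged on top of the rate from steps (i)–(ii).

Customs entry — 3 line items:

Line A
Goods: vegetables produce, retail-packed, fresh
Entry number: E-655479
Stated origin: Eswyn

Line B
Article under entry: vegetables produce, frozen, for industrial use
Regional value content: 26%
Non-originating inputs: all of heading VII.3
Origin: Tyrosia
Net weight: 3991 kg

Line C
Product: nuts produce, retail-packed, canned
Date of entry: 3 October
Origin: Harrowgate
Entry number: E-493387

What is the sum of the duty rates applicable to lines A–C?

42%

Line A: vegetables → VII.2; fresh → VII.2.3; retail-packed → VII.2.3.1. Scheduled 9%. No special measure applies. → 9%.
Line B: vegetables → VII.2; frozen → VII.2.4; for industrial use → VII.2.4.3. Scheduled 10%. Tyrosia agreement on VII.2: RVC < 35%; Tyrosia agreement on VII.3.2: VII.2.4.3 not covered. → 10%.
Line C: nuts → VII.1; canned → VII.1.2; retail-packed → VII.1.2.2. Scheduled 23%. No special measure applies. → 23%.
Sum: 9% + 10% + 23% = 42%.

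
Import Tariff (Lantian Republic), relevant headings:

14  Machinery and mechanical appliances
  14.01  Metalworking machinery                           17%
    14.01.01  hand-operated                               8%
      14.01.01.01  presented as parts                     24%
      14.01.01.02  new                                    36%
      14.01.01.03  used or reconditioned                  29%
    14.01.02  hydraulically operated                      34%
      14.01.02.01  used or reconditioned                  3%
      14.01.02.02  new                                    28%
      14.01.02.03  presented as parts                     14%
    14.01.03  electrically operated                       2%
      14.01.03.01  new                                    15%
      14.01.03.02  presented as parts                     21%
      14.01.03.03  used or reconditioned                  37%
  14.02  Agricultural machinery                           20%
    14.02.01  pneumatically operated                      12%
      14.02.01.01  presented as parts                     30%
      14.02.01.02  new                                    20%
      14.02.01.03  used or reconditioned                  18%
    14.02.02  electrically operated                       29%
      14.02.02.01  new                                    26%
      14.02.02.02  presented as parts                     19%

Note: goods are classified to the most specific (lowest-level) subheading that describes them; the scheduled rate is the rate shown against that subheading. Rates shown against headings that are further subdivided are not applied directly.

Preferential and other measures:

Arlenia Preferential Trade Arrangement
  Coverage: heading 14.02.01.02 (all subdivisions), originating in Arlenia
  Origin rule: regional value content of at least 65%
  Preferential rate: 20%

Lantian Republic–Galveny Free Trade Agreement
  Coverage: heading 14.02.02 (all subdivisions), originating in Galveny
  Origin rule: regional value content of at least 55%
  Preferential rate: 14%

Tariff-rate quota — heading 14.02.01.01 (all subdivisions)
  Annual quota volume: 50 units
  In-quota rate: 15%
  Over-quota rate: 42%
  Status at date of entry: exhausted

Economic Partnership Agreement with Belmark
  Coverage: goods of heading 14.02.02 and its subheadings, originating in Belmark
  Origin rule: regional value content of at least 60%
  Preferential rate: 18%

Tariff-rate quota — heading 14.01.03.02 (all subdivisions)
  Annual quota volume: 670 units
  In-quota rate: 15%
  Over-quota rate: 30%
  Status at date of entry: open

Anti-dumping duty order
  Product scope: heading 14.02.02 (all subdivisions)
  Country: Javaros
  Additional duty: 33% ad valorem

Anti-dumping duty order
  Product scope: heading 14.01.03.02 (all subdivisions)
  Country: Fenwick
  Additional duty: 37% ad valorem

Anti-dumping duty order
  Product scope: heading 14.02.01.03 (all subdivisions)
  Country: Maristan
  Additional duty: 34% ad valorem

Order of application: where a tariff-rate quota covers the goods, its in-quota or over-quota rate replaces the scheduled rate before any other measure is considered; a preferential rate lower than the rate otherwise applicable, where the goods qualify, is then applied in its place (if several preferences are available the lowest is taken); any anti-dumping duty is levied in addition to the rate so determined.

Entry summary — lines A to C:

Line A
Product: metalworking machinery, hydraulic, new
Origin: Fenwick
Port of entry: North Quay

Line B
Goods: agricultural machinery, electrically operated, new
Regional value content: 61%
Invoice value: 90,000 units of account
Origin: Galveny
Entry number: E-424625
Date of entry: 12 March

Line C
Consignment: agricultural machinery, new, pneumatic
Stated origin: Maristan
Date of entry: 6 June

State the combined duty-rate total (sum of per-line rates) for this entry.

Line A: metalworking → 14.01; hydraulic → 14.01.02; new → 14.01.02.02. Scheduled 28%. No special measure applies. → 28%.
Line B: agricultural → 14.02; electrically operated → 14.02.02; new → 14.02.02.01. Scheduled 26%. Galveny agreement on 14.02.02: RVC ≥ 55% → 14% available; preferential 14%. → 14%.
Line C: agricultural → 14.02; pneumatic → 14.02.01; new → 14.02.01.02. Scheduled 20%. No special measure applies. → 20%.
Sum: 28% + 14% + 20% = 62%.

62%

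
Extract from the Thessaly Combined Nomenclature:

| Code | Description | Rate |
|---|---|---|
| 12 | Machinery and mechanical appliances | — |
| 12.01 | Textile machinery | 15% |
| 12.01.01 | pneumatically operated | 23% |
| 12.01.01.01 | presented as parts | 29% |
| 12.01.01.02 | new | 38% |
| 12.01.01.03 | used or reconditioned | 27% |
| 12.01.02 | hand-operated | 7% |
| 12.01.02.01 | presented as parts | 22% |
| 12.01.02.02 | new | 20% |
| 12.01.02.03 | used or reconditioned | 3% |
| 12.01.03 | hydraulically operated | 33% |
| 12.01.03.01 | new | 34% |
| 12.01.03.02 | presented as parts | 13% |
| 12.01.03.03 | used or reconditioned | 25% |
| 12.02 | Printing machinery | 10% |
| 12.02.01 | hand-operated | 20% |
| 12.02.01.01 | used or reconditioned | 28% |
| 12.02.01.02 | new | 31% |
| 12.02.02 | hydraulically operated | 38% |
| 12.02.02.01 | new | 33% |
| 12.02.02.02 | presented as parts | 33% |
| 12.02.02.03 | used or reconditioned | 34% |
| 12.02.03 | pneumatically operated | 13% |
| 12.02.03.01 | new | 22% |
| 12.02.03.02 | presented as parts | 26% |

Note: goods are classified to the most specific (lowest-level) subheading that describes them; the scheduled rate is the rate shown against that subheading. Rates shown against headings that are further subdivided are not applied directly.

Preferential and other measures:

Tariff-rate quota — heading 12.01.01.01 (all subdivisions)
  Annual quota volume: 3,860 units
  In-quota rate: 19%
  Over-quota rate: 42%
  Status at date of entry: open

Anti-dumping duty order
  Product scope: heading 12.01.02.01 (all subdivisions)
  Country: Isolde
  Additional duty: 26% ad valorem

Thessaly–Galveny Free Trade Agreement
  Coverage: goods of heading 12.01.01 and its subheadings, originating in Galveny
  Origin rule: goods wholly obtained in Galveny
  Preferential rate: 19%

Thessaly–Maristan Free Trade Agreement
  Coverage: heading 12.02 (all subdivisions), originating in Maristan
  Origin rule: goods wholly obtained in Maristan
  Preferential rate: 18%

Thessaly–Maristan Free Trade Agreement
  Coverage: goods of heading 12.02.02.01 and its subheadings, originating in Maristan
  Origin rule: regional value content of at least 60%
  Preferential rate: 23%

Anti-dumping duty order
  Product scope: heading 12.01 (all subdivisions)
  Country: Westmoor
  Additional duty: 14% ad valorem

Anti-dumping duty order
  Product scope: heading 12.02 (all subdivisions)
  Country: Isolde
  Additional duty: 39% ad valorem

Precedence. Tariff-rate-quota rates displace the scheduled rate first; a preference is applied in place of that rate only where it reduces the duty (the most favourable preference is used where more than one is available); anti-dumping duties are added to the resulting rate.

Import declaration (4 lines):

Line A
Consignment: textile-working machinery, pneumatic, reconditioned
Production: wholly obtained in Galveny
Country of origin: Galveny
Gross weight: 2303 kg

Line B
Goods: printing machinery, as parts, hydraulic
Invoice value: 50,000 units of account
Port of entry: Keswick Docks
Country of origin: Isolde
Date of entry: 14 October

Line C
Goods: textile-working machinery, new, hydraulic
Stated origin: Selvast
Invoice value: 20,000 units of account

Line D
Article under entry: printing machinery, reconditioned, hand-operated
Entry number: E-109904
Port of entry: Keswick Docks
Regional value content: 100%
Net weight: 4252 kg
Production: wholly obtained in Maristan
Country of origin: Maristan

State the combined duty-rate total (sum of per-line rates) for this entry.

143%

Line A: textile-working → 12.01; pneumatic → 12.01.01; reconditioned → 12.01.01.03. Scheduled 27%. Galveny agreement on 12.01.01: wholly obtained → 19% available; preferential 19%. → 19%.
Line B: printing → 12.02; hydraulic → 12.02.02; as parts → 12.02.02.02. Scheduled 33%. anti-dumping (Isolde, 12.02): +39%; total 33% + 39% = 72%. → 72%.
Line C: textile-working → 12.01; hydraulic → 12.01.03; new → 12.01.03.01. Scheduled 34%. No special measure applies. → 34%.
Line D: printing → 12.02; hand-operated → 12.02.01; reconditioned → 12.02.01.01. Scheduled 28%. Maristan agreement on 12.02: wholly obtained → 18% available; Maristan agreement on 12.02.02.01: 12.02.01.01 not covered; preferential 18%. → 18%.
Sum: 19% + 72% + 34% + 18% = 143%.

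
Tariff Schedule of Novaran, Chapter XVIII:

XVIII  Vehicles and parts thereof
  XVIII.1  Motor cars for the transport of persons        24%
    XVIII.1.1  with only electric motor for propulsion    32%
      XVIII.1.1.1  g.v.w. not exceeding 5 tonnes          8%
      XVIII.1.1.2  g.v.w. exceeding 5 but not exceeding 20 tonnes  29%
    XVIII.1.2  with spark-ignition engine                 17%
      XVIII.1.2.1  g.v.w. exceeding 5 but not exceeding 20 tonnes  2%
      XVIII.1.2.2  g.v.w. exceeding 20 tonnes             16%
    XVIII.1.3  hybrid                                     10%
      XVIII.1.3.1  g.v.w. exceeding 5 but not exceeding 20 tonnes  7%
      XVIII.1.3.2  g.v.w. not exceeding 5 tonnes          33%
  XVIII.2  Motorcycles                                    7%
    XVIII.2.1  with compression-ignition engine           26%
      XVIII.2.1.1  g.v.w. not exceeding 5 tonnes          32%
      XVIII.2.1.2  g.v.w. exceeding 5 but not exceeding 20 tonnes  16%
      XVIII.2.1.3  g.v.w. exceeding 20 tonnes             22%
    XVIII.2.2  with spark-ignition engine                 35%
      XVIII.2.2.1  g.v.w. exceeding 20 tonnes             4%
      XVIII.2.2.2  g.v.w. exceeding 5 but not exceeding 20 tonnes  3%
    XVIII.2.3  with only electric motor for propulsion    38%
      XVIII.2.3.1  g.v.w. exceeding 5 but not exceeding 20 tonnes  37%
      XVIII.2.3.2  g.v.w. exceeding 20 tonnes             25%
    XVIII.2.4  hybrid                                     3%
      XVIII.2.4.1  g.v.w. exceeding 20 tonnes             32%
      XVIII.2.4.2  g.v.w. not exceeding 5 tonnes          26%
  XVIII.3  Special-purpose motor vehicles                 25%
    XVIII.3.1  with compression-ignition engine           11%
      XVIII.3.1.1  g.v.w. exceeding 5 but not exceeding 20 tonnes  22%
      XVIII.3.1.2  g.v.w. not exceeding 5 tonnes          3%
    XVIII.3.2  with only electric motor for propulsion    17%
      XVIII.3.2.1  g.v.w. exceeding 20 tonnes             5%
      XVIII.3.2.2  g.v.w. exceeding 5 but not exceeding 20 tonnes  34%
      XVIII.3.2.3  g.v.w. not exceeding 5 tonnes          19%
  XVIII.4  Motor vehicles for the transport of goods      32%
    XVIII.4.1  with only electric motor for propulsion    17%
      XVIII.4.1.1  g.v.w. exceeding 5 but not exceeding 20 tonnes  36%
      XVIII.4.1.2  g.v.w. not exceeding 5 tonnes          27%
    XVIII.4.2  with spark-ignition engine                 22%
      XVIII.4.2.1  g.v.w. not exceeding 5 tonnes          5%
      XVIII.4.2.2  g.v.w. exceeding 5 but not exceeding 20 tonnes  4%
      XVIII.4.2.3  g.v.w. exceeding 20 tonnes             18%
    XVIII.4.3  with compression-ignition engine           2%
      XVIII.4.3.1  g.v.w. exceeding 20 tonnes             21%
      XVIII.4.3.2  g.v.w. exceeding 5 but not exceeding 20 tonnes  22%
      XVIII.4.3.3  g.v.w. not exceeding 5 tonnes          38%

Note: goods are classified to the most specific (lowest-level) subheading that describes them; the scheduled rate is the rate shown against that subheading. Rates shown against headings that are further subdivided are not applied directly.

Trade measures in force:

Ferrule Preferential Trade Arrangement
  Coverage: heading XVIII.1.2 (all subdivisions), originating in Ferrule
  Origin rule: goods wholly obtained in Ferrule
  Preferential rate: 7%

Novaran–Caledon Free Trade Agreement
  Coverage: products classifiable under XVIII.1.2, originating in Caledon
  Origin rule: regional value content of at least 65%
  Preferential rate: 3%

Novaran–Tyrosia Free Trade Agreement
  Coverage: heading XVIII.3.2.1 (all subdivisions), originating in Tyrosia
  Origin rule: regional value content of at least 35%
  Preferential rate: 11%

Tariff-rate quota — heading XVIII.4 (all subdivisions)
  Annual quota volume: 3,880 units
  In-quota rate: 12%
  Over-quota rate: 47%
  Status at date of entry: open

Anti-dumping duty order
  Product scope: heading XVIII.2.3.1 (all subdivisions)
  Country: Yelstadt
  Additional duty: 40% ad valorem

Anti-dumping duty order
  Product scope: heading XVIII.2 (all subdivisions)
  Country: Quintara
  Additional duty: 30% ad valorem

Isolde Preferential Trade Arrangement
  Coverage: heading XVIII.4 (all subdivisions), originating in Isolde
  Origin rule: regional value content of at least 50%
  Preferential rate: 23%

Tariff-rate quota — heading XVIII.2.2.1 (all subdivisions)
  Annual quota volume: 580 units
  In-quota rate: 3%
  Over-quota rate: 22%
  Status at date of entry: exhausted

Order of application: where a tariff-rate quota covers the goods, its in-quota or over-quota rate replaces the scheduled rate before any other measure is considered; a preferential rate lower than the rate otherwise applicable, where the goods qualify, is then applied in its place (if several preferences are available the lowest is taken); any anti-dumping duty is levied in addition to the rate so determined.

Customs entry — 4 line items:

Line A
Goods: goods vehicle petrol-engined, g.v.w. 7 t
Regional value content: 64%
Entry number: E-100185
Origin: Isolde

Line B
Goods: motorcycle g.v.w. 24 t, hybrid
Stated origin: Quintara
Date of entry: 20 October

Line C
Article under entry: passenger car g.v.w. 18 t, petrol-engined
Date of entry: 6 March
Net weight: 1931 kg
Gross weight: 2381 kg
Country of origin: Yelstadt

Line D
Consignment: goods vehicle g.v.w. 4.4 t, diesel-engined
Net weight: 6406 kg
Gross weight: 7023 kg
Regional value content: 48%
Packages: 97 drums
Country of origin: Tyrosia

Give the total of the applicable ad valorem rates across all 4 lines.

88%

Line A: goods vehicle → XVIII.4; petrol-engined → XVIII.4.2; g.v.w. 7 t → XVIII.4.2.2. Scheduled 4%. quota on XVIII.4 open → in-quota 12%; Isolde agreement on XVIII.4: RVC ≥ 50% → 23% available; preference 23% not lower than 12% → no reduction. → 12%.
Line B: motorcycle → XVIII.2; hybrid → XVIII.2.4; g.v.w. 24 t → XVIII.2.4.1. Scheduled 32%. anti-dumping (Quintara, XVIII.2): +30%; total 32% + 30% = 62%. → 62%.
Line C: passenger car → XVIII.1; petrol-engined → XVIII.1.2; g.v.w. 18 t → XVIII.1.2.1. Scheduled 2%. No special measure applies. → 2%.
Line D: goods vehicle → XVIII.4; diesel-engined → XVIII.4.3; g.v.w. 4.4 t → XVIII.4.3.3. Scheduled 38%. quota on XVIII.4 open → in-quota 12%; Tyrosia agreement on XVIII.3.2.1: XVIII.4.3.3 not covered. → 12%.
Sum: 12% + 62% + 2% + 12% = 88%.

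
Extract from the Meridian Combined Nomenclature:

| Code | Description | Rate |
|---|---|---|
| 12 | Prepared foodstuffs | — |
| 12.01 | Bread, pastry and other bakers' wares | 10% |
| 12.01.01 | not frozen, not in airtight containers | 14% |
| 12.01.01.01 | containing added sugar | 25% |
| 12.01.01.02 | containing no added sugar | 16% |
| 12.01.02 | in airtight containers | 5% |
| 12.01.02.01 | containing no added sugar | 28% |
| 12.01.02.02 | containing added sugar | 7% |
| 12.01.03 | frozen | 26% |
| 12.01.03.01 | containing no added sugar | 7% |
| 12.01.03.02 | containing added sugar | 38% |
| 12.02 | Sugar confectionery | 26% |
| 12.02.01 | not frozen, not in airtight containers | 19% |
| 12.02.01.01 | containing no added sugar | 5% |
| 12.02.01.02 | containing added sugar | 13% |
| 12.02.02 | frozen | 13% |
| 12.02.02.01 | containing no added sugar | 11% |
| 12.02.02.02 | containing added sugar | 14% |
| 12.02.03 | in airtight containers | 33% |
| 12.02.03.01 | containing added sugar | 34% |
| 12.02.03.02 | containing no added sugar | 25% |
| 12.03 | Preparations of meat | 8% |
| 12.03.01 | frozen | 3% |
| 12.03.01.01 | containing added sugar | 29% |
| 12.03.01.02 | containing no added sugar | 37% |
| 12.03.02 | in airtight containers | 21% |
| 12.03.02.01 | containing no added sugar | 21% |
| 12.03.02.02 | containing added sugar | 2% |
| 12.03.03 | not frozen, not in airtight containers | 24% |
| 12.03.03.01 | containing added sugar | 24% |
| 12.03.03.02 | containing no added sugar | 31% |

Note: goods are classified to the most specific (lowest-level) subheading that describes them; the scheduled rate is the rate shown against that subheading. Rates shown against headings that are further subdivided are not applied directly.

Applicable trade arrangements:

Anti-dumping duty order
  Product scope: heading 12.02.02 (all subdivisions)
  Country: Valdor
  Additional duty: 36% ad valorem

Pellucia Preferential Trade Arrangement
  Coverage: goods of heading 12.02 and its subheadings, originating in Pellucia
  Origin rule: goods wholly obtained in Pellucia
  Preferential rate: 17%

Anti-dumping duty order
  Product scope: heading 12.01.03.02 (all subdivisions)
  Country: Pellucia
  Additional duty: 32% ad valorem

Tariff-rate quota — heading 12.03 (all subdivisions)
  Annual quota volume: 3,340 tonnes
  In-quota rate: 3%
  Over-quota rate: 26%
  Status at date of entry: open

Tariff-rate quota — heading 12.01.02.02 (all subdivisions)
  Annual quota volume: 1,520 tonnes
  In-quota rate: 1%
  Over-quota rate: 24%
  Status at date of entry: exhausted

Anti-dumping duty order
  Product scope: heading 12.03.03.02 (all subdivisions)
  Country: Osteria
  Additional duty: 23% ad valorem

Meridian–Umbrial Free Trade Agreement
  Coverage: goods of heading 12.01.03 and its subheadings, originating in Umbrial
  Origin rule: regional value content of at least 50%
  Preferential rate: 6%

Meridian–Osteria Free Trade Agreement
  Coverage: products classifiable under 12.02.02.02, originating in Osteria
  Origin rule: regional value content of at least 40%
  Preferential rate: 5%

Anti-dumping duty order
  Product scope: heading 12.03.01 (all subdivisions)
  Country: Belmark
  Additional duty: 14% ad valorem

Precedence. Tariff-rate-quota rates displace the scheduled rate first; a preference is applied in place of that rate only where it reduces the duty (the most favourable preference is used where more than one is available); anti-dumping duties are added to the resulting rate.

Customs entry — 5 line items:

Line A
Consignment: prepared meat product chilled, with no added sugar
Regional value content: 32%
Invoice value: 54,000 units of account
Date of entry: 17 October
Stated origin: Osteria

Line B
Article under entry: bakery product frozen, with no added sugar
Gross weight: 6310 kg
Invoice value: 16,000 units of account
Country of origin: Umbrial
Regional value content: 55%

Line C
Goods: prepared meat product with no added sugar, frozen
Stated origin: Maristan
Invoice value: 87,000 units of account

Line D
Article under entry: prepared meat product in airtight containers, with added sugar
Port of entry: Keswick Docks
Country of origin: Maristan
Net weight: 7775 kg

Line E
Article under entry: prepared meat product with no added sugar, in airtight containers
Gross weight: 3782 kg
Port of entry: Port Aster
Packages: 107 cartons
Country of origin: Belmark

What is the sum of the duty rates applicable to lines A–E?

41%

Line A: prepared meat product → 12.03; chilled → 12.03.03; with no added sugar → 12.03.03.02. Scheduled 31%. quota on 12.03 open → in-quota 3%; Osteria agreement on 12.02.02.02: 12.03.03.02 not covered; anti-dumping (Osteria, 12.03.03.02): +23%; total 3% + 23% = 26%. → 26%.
Line B: bakery product → 12.01; frozen → 12.01.03; with no added sugar → 12.01.03.01. Scheduled 7%. Umbrial agreement on 12.01.03: RVC ≥ 50% → 6% available; preferential 6%. → 6%.
Line C: prepared meat product → 12.03; frozen → 12.03.01; with no added sugar → 12.03.01.02. Scheduled 37%. quota on 12.03 open → in-quota 3%. → 3%.
Line D: prepared meat product → 12.03; in airtight containers → 12.03.02; with added sugar → 12.03.02.02. Scheduled 2%. quota on 12.03 open → in-quota 3%. → 3%.
Line E: prepared meat product → 12.03; in airtight containers → 12.03.02; with no added sugar → 12.03.02.01. Scheduled 21%. quota on 12.03 open → in-quota 3%. → 3%.
Sum: 26% + 6% + 3% + 3% + 3% = 41%.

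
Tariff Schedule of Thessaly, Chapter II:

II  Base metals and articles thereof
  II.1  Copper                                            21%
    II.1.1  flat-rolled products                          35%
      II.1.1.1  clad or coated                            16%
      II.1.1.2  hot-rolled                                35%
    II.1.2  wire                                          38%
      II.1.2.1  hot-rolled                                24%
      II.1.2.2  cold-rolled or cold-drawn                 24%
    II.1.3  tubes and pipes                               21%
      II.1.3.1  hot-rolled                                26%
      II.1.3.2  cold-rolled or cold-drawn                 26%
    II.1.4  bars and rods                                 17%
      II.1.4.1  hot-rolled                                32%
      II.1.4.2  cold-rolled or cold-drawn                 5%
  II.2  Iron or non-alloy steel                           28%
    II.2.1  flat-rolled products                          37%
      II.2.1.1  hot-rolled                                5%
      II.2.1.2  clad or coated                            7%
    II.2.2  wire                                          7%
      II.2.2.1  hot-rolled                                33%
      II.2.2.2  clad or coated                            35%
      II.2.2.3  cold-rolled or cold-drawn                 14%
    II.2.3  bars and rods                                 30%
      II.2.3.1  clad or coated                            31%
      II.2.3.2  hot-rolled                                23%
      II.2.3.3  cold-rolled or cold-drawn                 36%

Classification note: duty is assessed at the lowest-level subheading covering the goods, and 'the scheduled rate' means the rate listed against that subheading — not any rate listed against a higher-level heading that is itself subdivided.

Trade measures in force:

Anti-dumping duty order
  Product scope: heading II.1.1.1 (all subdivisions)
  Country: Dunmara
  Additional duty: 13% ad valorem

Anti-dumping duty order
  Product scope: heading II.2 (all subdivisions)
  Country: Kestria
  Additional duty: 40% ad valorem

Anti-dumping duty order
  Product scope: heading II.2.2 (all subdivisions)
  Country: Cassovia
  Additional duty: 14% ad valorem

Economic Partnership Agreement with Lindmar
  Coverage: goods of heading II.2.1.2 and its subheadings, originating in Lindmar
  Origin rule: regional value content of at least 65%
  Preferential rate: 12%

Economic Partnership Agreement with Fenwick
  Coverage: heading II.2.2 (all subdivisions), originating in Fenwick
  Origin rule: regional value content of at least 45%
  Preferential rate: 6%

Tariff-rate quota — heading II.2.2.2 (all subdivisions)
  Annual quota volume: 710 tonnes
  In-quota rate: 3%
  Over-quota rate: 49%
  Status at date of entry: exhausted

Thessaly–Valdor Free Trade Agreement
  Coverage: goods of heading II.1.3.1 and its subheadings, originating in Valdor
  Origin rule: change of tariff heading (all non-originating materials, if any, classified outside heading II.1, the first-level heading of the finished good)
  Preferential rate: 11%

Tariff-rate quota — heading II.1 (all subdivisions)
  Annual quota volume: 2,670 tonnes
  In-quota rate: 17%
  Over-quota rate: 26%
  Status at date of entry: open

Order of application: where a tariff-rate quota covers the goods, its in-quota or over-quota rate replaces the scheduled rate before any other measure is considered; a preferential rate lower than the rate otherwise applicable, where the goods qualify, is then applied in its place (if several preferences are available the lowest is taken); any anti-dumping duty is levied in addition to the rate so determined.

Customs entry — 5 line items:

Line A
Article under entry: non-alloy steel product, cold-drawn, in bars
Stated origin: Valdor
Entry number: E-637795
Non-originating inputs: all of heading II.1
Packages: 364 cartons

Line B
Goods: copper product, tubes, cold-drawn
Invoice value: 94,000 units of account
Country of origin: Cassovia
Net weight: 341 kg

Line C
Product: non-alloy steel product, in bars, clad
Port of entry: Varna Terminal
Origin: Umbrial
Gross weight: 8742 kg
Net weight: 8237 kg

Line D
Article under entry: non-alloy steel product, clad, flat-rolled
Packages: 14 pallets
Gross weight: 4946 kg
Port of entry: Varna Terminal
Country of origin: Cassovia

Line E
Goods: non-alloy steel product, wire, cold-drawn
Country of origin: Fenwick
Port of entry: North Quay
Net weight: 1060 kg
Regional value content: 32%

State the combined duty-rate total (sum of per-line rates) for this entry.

Line A: non-alloy steel → II.2; in bars → II.2.3; cold-drawn → II.2.3.3. Scheduled 36%. Valdor agreement on II.1.3.1: II.2.3.3 not covered. → 36%.
Line B: copper → II.1; tubes → II.1.3; cold-drawn → II.1.3.2. Scheduled 26%. quota on II.1 open → in-quota 17%. → 17%.
Line C: non-alloy steel → II.2; in bars → II.2.3; clad → II.2.3.1. Scheduled 31%. No special measure applies. → 31%.
Line D: non-alloy steel → II.2; flat-rolled → II.2.1; clad → II.2.1.2. Scheduled 7%. No special measure applies. → 7%.
Line E: non-alloy steel → II.2; wire → II.2.2; cold-drawn → II.2.2.3. Scheduled 14%. Fenwick agreement on II.2.2: RVC < 45%. → 14%.
Sum: 36% + 17% + 31% + 7% + 14% = 105%.

105%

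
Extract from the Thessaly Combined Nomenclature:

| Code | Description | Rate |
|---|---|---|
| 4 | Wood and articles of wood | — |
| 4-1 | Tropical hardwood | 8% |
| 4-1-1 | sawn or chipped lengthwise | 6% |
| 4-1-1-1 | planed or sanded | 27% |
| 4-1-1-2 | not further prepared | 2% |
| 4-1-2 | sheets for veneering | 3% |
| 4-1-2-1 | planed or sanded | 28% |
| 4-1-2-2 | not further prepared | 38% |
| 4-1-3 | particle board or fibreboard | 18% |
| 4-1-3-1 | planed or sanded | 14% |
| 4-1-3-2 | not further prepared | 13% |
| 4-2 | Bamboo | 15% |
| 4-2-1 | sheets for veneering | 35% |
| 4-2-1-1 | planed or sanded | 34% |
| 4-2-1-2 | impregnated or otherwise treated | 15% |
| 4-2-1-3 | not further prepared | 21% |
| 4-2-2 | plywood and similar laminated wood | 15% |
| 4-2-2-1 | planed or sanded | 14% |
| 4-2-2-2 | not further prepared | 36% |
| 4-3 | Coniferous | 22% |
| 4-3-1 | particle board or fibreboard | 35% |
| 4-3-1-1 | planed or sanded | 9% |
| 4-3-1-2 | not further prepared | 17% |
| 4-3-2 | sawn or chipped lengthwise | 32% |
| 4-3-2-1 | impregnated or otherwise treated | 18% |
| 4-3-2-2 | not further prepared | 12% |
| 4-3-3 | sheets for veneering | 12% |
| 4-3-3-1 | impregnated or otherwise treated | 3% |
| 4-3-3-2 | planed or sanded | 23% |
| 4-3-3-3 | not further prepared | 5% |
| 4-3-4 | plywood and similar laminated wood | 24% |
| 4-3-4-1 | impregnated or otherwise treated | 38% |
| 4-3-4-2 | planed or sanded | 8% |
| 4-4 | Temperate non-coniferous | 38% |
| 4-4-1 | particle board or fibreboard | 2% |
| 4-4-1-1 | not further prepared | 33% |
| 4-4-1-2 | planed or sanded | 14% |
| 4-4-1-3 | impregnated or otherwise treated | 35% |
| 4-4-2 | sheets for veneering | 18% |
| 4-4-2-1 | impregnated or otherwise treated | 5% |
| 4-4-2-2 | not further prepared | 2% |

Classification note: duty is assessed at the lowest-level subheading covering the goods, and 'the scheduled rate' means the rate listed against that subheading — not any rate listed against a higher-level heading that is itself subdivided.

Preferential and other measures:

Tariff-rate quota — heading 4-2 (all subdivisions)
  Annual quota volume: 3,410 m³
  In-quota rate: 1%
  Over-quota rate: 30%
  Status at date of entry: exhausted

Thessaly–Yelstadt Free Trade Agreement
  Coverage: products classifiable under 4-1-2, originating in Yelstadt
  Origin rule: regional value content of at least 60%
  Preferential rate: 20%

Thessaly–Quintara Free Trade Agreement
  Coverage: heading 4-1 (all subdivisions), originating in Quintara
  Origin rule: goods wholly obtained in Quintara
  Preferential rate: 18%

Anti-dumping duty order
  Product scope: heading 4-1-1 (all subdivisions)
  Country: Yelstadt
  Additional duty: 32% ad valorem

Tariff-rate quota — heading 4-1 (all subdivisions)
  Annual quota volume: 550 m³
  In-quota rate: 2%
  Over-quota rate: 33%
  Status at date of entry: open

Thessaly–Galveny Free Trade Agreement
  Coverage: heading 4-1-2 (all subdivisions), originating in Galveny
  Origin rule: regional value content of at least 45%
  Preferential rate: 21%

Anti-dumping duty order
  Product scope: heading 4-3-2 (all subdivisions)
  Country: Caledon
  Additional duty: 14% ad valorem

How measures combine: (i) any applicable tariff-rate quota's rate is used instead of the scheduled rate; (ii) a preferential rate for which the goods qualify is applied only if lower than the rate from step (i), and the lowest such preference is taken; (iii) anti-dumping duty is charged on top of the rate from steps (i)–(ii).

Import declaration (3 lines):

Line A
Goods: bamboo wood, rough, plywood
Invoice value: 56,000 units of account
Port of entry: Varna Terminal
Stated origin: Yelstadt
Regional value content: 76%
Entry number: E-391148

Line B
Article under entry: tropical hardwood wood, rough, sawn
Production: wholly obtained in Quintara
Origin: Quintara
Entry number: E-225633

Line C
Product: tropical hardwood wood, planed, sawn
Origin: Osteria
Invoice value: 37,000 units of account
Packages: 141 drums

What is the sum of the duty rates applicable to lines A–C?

Line A: bamboo → 4-2; plywood → 4-2-2; rough → 4-2-2-2. Scheduled 36%. quota on 4-2 exhausted → over-quota 30%; Yelstadt agreement on 4-1-2: 4-2-2-2 not covered. → 30%.
Line B: tropical hardwood → 4-1; sawn → 4-1-1; rough → 4-1-1-2. Scheduled 2%. quota on 4-1 open → in-quota 2%; Quintara agreement on 4-1: wholly obtained → 18% available; preference 18% not lower than 2% → no reduction. → 2%.
Line C: tropical hardwood → 4-1; sawn → 4-1-1; planed → 4-1-1-1. Scheduled 27%. quota on 4-1 open → in-quota 2%. → 2%.
Sum: 30% + 2% + 2% = 34%.

34%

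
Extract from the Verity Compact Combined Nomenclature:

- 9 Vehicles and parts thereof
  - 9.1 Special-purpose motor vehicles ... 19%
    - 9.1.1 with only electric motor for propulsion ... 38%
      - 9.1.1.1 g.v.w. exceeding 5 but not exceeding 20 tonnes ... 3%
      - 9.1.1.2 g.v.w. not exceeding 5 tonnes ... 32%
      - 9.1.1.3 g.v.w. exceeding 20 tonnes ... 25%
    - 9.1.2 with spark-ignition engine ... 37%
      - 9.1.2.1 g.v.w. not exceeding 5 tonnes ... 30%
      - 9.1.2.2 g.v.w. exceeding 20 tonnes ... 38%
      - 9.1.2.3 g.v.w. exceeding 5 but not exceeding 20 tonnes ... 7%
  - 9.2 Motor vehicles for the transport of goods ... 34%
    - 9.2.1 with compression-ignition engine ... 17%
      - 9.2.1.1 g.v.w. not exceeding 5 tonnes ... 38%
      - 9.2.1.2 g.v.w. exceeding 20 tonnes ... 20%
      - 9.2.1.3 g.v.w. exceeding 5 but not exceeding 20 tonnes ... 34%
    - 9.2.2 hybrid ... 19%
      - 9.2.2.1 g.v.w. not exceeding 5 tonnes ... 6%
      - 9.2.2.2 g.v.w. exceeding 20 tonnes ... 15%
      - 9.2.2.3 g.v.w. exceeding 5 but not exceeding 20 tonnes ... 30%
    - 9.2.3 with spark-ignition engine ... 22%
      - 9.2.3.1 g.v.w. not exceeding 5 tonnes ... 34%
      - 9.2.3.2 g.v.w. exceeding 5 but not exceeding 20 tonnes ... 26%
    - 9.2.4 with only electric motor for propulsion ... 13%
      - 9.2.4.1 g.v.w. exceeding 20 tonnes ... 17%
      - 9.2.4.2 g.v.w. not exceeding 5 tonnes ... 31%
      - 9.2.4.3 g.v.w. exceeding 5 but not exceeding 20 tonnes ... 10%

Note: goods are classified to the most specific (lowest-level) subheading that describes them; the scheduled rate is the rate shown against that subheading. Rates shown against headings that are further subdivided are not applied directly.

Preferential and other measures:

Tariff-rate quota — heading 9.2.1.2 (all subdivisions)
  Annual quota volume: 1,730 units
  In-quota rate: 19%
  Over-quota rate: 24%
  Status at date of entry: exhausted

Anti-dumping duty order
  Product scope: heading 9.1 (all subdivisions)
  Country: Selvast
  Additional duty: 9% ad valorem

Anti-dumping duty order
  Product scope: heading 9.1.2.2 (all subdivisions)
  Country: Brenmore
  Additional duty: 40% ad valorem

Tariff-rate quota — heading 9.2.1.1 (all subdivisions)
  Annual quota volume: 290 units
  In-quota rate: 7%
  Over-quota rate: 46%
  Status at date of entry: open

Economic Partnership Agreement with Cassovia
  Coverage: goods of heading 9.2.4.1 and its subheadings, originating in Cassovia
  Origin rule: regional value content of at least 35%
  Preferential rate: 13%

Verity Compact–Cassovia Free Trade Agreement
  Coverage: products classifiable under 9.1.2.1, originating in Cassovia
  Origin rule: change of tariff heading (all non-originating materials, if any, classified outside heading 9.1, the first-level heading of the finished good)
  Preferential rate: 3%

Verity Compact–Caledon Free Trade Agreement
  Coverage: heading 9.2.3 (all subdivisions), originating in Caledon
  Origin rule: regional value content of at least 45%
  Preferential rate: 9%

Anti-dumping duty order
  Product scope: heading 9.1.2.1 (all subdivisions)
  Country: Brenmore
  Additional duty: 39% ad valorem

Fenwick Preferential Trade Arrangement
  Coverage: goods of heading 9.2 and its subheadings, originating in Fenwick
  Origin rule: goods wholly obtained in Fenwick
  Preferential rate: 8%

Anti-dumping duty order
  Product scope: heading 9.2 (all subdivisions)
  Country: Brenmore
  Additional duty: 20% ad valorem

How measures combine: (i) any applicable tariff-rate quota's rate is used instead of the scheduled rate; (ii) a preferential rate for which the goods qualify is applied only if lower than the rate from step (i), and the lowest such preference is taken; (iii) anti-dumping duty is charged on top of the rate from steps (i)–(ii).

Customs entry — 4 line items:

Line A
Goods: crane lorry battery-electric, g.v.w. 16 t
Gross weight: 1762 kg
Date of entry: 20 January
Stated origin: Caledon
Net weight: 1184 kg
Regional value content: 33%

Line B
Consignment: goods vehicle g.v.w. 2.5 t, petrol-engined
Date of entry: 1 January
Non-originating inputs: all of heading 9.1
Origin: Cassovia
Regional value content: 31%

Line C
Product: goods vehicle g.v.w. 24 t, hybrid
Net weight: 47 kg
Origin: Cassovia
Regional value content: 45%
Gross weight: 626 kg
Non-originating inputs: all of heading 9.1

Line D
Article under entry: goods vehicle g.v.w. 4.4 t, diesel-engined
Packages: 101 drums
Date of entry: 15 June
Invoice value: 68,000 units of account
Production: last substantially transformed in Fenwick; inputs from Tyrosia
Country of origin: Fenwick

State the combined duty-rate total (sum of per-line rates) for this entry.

Line A: crane lorry → 9.1; battery-electric → 9.1.1; g.v.w. 16 t → 9.1.1.1. Scheduled 3%. Caledon agreement on 9.2.3: 9.1.1.1 not covered. → 3%.
Line B: goods vehicle → 9.2; petrol-engined → 9.2.3; g.v.w. 2.5 t → 9.2.3.1. Scheduled 34%. Cassovia agreement on 9.2.4.1: 9.2.3.1 not covered; Cassovia agreement on 9.1.2.1: 9.2.3.1 not covered. → 34%.
Line C: goods vehicle → 9.2; hybrid → 9.2.2; g.v.w. 24 t → 9.2.2.2. Scheduled 15%. Cassovia agreement on 9.2.4.1: 9.2.2.2 not covered; Cassovia agreement on 9.1.2.1: 9.2.2.2 not covered. → 15%.
Line D: goods vehicle → 9.2; diesel-engined → 9.2.1; g.v.w. 4.4 t → 9.2.1.1. Scheduled 38%. quota on 9.2.1.1 open → in-quota 7%; Fenwick agreement on 9.2: not wholly obtained. → 7%.
Sum: 3% + 34% + 15% + 7% = 59%.

59%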